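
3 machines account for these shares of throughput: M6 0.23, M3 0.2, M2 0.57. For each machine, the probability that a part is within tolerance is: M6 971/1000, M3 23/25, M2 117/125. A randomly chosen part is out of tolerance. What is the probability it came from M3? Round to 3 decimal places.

0.270

Taking complements, P(oversize | each) = M6 0.029, M3 0.08, M2 0.064.
Unnormalized posteriors (prior × likelihood):
  M6: 0.23 × 0.029 = 0.00667
  M3: 0.2 × 0.08 = 0.016
  M2: 0.57 × 0.064 = 0.03648
Normalizing constant = 0.05915.
P(M3 | evidence) = 0.016 / 0.05915 ≈ 0.270.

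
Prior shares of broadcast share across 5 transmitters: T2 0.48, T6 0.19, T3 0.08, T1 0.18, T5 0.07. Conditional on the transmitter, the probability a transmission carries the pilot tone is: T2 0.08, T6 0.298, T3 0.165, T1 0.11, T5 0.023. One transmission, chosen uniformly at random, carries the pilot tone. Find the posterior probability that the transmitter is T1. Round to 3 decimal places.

By Bayes' rule, posterior ∝ prior × likelihood:
  T2: 0.48 × 0.08 = 0.0384
  T6: 0.19 × 0.298 = 0.05662
  T3: 0.08 × 0.165 = 0.0132
  T1: 0.18 × 0.11 = 0.0198
  T5: 0.07 × 0.023 = 0.00161
Normalizing constant = 0.12963.
P(T1 | evidence) = 0.0198 / 0.12963 ≈ 0.153.

0.153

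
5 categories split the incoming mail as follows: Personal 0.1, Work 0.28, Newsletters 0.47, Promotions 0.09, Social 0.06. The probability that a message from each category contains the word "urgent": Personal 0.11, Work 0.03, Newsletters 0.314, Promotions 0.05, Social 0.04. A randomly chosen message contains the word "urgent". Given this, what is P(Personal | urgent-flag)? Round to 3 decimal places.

0.063

Compute prior × likelihood for every hypothesis:
  Personal: 0.1 × 0.11 = 0.011
  Work: 0.28 × 0.03 = 0.0084
  Newsletters: 0.47 × 0.314 = 0.14758
  Promotions: 0.09 × 0.05 = 0.0045
  Social: 0.06 × 0.04 = 0.0024
Total = 0.17388.
P(Personal | evidence) = 0.011 / 0.17388 ≈ 0.063.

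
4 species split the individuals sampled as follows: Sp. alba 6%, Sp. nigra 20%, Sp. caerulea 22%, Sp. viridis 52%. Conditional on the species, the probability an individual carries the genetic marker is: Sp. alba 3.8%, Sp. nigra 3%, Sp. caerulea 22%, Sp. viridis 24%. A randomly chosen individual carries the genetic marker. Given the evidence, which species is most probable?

Sp. viridis

By Bayes' rule, posterior ∝ prior × likelihood:
  Sp. alba: 0.06 × 0.038 = 0.00228
  Sp. nigra: 0.2 × 0.03 = 0.006
  Sp. caerulea: 0.22 × 0.22 = 0.0484
  Sp. viridis: 0.52 × 0.24 = 0.1248
Normalizing constant = 0.18148.
Largest term belongs to Sp. viridis, so Sp. viridis is most probable.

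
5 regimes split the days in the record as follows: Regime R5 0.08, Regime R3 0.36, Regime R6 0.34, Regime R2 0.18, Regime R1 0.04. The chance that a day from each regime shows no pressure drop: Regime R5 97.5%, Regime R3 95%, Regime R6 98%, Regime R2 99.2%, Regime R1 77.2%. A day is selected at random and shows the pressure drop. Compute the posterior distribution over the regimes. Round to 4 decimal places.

Regime R5 0.0535, Regime R3 0.4818, Regime R6 0.1820, Regime R2 0.0385, Regime R1 0.2441

Taking complements, P(drop | each) = Regime R5 0.025, Regime R3 0.05, Regime R6 0.02, Regime R2 0.008, Regime R1 0.228.
Compute prior × likelihood for every hypothesis:
  Regime R5: 0.08 × 0.025 = 0.002
  Regime R3: 0.36 × 0.05 = 0.018
  Regime R6: 0.34 × 0.02 = 0.0068
  Regime R2: 0.18 × 0.008 = 0.00144
  Regime R1: 0.04 × 0.228 = 0.00912
Sum = 0.03736.
P(Regime R5 | drop) = 0.002/0.03736 ≈ 0.0535
P(Regime R3 | drop) = 0.018/0.03736 ≈ 0.4818
P(Regime R6 | drop) = 0.0068/0.03736 ≈ 0.1820
P(Regime R2 | drop) = 0.00144/0.03736 ≈ 0.0385
P(Regime R1 | drop) = 0.00912/0.03736 ≈ 0.2441
(Check: 0.0535+0.4818+0.1820+0.0385+0.2441 = 0.9999.)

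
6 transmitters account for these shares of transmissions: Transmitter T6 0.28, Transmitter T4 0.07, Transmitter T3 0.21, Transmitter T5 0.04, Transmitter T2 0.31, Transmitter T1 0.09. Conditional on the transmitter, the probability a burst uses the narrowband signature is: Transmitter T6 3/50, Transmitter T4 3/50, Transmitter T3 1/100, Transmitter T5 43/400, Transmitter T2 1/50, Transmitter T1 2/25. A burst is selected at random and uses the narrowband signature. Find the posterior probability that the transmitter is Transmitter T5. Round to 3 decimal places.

Compute prior × likelihood for every hypothesis:
  Transmitter T6: 0.28 × 0.06 = 0.0168
  Transmitter T4: 0.07 × 0.06 = 0.0042
  Transmitter T3: 0.21 × 0.01 = 0.0021
  Transmitter T5: 0.04 × 0.1075 = 0.0043
  Transmitter T2: 0.31 × 0.02 = 0.0062
  Transmitter T1: 0.09 × 0.08 = 0.0072
Normalizing constant = 0.0408.
P(Transmitter T5 | evidence) = 0.0043 / 0.0408 ≈ 0.105.

0.105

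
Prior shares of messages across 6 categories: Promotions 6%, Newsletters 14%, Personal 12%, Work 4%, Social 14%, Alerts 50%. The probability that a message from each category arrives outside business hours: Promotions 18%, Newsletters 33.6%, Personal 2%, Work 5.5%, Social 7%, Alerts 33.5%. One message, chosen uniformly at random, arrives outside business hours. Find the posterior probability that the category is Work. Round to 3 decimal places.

0.009

Compute prior × likelihood for every hypothesis:
  Promotions: 0.06 × 0.18 = 0.0108
  Newsletters: 0.14 × 0.336 = 0.04704
  Personal: 0.12 × 0.02 = 0.0024
  Work: 0.04 × 0.055 = 0.0022
  Social: 0.14 × 0.07 = 0.0098
  Alerts: 0.5 × 0.335 = 0.1675
Normalizing constant = 0.23974.
P(Work | evidence) = 0.0022 / 0.23974 ≈ 0.009.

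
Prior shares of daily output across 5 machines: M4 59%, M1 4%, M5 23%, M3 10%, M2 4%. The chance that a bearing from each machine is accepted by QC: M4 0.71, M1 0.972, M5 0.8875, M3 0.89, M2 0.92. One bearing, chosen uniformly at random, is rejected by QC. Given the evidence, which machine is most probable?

M4

Taking complements, P(rejected | each) = M4 0.29, M1 0.028, M5 0.1125, M3 0.11, M2 0.08.
Compute prior × likelihood for every hypothesis:
  M4: 0.59 × 0.29 = 0.1711
  M1: 0.04 × 0.028 = 0.00112
  M5: 0.23 × 0.1125 = 0.025875
  M3: 0.1 × 0.11 = 0.011
  M2: 0.04 × 0.08 = 0.0032
Normalizing constant = 0.212295.
Largest term belongs to M4, so M4 is most probable.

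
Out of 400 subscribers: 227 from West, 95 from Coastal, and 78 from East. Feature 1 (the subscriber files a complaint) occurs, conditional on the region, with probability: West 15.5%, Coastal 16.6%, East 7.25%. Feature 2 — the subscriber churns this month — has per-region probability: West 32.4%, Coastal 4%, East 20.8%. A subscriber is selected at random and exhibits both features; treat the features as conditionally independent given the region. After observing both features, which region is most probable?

West

Unnormalized posteriors (prior × likelihood):
  West: 0.5675 × 0.155 × 0.324 = 0.02849985
  Coastal: 0.2375 × 0.166 × 0.04 = 0.001577
  East: 0.195 × 0.0725 × 0.208 = 0.0029406
Total = 0.03301745.
Largest term belongs to West, so West is most probable.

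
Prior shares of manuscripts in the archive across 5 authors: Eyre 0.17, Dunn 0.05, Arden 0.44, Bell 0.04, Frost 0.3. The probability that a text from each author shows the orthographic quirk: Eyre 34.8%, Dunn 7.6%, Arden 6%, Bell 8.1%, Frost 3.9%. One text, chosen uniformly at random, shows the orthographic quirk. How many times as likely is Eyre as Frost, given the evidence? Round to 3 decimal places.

5.056

Compute prior × likelihood for every hypothesis:
  Eyre: 0.17 × 0.348 = 0.05916
  Dunn: 0.05 × 0.076 = 0.0038
  Arden: 0.44 × 0.06 = 0.0264
  Bell: 0.04 × 0.081 = 0.00324
  Frost: 0.3 × 0.039 = 0.0117
Sum = 0.1043.
The ratio is 0.05916 / 0.0117 (the normalizer cancels) = 5.056.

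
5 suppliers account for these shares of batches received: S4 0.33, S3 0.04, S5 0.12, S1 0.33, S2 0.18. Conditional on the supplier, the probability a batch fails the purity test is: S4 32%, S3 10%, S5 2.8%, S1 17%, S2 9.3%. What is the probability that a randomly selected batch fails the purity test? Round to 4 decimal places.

0.1858

Prior × likelihood for each hypothesis:
  S4: 0.33 × 0.32 = 0.1056
  S3: 0.04 × 0.1 = 0.004
  S5: 0.12 × 0.028 = 0.00336
  S1: 0.33 × 0.17 = 0.0561
  S2: 0.18 × 0.093 = 0.01674
P(off-spec) = 0.1056 + 0.004 + 0.00336 + 0.0561 + 0.01674 = 0.1858 → 0.1858.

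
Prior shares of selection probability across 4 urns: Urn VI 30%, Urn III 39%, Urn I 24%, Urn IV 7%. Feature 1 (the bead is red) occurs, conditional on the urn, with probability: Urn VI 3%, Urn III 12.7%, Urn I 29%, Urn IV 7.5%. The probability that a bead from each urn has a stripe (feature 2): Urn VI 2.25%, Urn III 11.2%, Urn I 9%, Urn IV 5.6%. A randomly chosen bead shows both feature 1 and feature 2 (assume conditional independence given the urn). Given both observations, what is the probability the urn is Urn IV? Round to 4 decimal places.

0.0239

Compute prior × likelihood for every hypothesis:
  Urn VI: 0.3 × 0.03 × 0.0225 = 0.0002025
  Urn III: 0.39 × 0.127 × 0.112 = 0.00554736
  Urn I: 0.24 × 0.29 × 0.09 = 0.006264
  Urn IV: 0.07 × 0.075 × 0.056 = 0.000294
Sum = 0.01230786.
P(Urn IV | evidence) = 0.000294 / 0.01230786 ≈ 0.0239.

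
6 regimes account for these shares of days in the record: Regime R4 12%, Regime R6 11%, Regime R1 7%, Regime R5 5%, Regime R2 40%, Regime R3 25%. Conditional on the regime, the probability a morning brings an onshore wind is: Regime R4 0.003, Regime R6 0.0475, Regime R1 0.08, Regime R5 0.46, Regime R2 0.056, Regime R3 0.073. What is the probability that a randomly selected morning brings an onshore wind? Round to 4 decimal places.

Unnormalized posteriors (prior × likelihood):
  Regime R4: 0.12 × 0.003 = 0.00036
  Regime R6: 0.11 × 0.0475 = 0.005225
  Regime R1: 0.07 × 0.08 = 0.0056
  Regime R5: 0.05 × 0.46 = 0.023
  Regime R2: 0.4 × 0.056 = 0.0224
  Regime R3: 0.25 × 0.073 = 0.01825
P(onshore) = 0.00036 + 0.005225 + 0.0056 + 0.023 + 0.0224 + 0.01825 = 0.074835 → 0.0748.

0.0748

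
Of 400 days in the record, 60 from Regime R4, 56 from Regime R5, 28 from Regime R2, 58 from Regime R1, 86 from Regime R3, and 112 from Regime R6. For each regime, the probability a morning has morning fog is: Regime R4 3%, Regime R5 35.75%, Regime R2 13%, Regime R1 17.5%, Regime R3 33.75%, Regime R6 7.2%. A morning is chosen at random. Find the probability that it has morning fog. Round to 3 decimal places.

0.182

By Bayes' rule, posterior ∝ prior × likelihood:
  Regime R4: 0.15 × 0.03 = 0.0045
  Regime R5: 0.14 × 0.3575 = 0.05005
  Regime R2: 0.07 × 0.13 = 0.0091
  Regime R1: 0.145 × 0.175 = 0.025375
  Regime R3: 0.215 × 0.3375 = 0.0725625
  Regime R6: 0.28 × 0.072 = 0.02016
P(fog) = 0.0045 + 0.05005 + 0.0091 + 0.025375 + 0.0725625 + 0.02016 = 0.1817475 → 0.182.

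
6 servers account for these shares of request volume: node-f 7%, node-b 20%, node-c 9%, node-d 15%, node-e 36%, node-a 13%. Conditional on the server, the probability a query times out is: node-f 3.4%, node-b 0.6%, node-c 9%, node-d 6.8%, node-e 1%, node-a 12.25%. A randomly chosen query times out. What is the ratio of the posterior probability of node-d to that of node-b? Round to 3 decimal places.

Prior × likelihood for each hypothesis:
  node-f: 0.07 × 0.034 = 0.00238
  node-b: 0.2 × 0.006 = 0.0012
  node-c: 0.09 × 0.09 = 0.0081
  node-d: 0.15 × 0.068 = 0.0102
  node-e: 0.36 × 0.01 = 0.0036
  node-a: 0.13 × 0.1225 = 0.015925
Sum = 0.041405.
The ratio is 0.0102 / 0.0012 (the normalizer cancels) = 8.500.

8.500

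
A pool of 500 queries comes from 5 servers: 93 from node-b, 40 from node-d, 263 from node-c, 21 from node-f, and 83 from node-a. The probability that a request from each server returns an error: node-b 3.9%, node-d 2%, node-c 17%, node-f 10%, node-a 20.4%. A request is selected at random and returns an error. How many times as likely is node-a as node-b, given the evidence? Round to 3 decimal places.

Prior × likelihood for each hypothesis:
  node-b: 0.186 × 0.039 = 0.007254
  node-d: 0.08 × 0.02 = 0.0016
  node-c: 0.526 × 0.17 = 0.08942
  node-f: 0.042 × 0.1 = 0.0042
  node-a: 0.166 × 0.204 = 0.033864
Total = 0.136338.
The ratio is 0.033864 / 0.007254 (the normalizer cancels) = 4.668.

4.668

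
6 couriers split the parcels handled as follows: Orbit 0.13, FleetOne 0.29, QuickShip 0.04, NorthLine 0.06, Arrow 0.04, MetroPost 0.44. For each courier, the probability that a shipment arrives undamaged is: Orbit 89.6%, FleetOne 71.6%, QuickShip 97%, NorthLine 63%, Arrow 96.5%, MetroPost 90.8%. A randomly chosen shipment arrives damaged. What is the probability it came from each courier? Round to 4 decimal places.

Orbit 0.0839, FleetOne 0.5110, QuickShip 0.0074, NorthLine 0.1378, Arrow 0.0087, MetroPost 0.2512

Taking complements, P(damaged | each) = Orbit 0.104, FleetOne 0.284, QuickShip 0.03, NorthLine 0.37, Arrow 0.035, MetroPost 0.092.
Compute prior × likelihood for every hypothesis:
  Orbit: 0.13 × 0.104 = 0.01352
  FleetOne: 0.29 × 0.284 = 0.08236
  QuickShip: 0.04 × 0.03 = 0.0012
  NorthLine: 0.06 × 0.37 = 0.0222
  Arrow: 0.04 × 0.035 = 0.0014
  MetroPost: 0.44 × 0.092 = 0.04048
Normalizing constant = 0.16116.
P(Orbit | damaged) = 0.01352/0.16116 ≈ 0.0839
P(FleetOne | damaged) = 0.08236/0.16116 ≈ 0.5110
P(QuickShip | damaged) = 0.0012/0.16116 ≈ 0.0074
P(NorthLine | damaged) = 0.0222/0.16116 ≈ 0.1378
P(Arrow | damaged) = 0.0014/0.16116 ≈ 0.0087
P(MetroPost | damaged) = 0.04048/0.16116 ≈ 0.2512
(Check: 0.0839+0.5110+0.0074+0.1378+0.0087+0.2512 = 1.0000.)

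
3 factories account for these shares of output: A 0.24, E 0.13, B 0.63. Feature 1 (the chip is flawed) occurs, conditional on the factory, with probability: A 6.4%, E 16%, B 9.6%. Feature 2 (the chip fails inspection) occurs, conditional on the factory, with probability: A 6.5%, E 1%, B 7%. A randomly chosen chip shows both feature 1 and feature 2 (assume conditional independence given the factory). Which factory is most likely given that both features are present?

Prior × likelihood for each hypothesis:
  A: 0.24 × 0.064 × 0.065 = 0.0009984
  E: 0.13 × 0.16 × 0.01 = 0.000208
  B: 0.63 × 0.096 × 0.07 = 0.0042336
Total = 0.00544.
Largest term belongs to B, so B is most probable.

B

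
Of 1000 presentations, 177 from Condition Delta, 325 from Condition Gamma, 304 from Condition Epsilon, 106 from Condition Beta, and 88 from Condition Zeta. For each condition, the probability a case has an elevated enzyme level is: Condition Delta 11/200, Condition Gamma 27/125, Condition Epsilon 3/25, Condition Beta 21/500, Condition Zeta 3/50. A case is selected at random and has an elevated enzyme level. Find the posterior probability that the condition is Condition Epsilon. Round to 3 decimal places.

Prior × likelihood for each hypothesis:
  Condition Delta: 0.177 × 0.055 = 0.009735
  Condition Gamma: 0.325 × 0.216 = 0.0702
  Condition Epsilon: 0.304 × 0.12 = 0.03648
  Condition Beta: 0.106 × 0.042 = 0.004452
  Condition Zeta: 0.088 × 0.06 = 0.00528
Normalizing constant = 0.126147.
P(Condition Epsilon | evidence) = 0.03648 / 0.126147 ≈ 0.289.

0.289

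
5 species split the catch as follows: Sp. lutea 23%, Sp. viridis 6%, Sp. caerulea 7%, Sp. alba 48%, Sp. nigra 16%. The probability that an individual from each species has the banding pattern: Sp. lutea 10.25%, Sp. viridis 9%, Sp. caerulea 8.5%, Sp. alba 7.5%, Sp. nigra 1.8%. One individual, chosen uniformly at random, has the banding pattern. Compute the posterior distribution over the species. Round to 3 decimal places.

Compute prior × likelihood for every hypothesis:
  Sp. lutea: 0.23 × 0.1025 = 0.023575
  Sp. viridis: 0.06 × 0.09 = 0.0054
  Sp. caerulea: 0.07 × 0.085 = 0.00595
  Sp. alba: 0.48 × 0.075 = 0.036
  Sp. nigra: 0.16 × 0.018 = 0.00288
Total = 0.073805.
P(Sp. lutea | banded) = 0.023575/0.073805 ≈ 0.319
P(Sp. viridis | banded) = 0.0054/0.073805 ≈ 0.073
P(Sp. caerulea | banded) = 0.00595/0.073805 ≈ 0.081
P(Sp. alba | banded) = 0.036/0.073805 ≈ 0.488
P(Sp. nigra | banded) = 0.00288/0.073805 ≈ 0.039

Sp. lutea 0.319, Sp. viridis 0.073, Sp. caerulea 0.081, Sp. alba 0.488, Sp. nigra 0.039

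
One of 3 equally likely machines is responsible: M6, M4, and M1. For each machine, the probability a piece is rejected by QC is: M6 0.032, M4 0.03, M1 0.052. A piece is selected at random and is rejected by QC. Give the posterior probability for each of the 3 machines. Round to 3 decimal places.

Since the prior is uniform, the posterior is proportional to the likelihood:
  M6: 0.032
  M4: 0.03
  M1: 0.052
Normalizing constant = 0.114.
P(M6 | rejected) = 0.032/0.114 ≈ 0.281
P(M4 | rejected) = 0.03/0.114 ≈ 0.263
P(M1 | rejected) = 0.052/0.114 ≈ 0.456

M6 0.281, M4 0.263, M1 0.456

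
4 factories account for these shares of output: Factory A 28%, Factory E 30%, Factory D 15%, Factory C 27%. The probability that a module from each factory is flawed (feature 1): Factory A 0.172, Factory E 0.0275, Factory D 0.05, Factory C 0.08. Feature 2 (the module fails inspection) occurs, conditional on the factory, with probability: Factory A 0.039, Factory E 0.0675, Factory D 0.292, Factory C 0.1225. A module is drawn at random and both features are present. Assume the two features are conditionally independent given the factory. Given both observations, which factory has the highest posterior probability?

Factory C

Unnormalized posteriors (prior × likelihood):
  Factory A: 0.28 × 0.172 × 0.039 = 0.00187824
  Factory E: 0.3 × 0.0275 × 0.0675 = 0.000556875
  Factory D: 0.15 × 0.05 × 0.292 = 0.00219
  Factory C: 0.27 × 0.08 × 0.1225 = 0.002646
Normalizing constant = 0.007271115.
Largest term belongs to Factory C, so Factory C is most probable.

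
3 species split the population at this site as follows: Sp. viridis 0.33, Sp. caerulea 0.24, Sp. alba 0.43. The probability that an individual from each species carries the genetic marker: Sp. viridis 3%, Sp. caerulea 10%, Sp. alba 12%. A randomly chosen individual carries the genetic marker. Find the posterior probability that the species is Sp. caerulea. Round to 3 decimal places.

By Bayes' rule, posterior ∝ prior × likelihood:
  Sp. viridis: 0.33 × 0.03 = 0.0099
  Sp. caerulea: 0.24 × 0.1 = 0.024
  Sp. alba: 0.43 × 0.12 = 0.0516
Normalizing constant = 0.0855.
P(Sp. caerulea | evidence) = 0.024 / 0.0855 ≈ 0.281.

0.281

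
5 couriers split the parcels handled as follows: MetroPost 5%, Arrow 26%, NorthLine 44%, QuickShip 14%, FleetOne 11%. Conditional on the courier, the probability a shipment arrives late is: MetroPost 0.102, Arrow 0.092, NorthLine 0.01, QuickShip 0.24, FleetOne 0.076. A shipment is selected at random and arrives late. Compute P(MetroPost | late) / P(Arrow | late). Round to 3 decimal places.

0.213

By Bayes' rule, posterior ∝ prior × likelihood:
  MetroPost: 0.05 × 0.102 = 0.0051
  Arrow: 0.26 × 0.092 = 0.02392
  NorthLine: 0.44 × 0.01 = 0.0044
  QuickShip: 0.14 × 0.24 = 0.0336
  FleetOne: 0.11 × 0.076 = 0.00836
Normalizing constant = 0.07538.
The ratio is 0.0051 / 0.02392 (the normalizer cancels) = 0.213.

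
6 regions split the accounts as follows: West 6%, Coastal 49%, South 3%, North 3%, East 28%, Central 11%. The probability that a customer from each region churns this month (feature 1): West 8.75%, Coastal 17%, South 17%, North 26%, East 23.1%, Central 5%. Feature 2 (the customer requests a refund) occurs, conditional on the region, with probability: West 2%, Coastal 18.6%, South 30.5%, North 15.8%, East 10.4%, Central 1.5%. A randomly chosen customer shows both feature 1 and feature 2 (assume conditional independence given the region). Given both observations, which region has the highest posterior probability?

Coastal

Unnormalized posteriors (prior × likelihood):
  West: 0.06 × 0.0875 × 0.02 = 0.000105
  Coastal: 0.49 × 0.17 × 0.186 = 0.0154938
  South: 0.03 × 0.17 × 0.305 = 0.0015555
  North: 0.03 × 0.26 × 0.158 = 0.0012324
  East: 0.28 × 0.231 × 0.104 = 0.00672672
  Central: 0.11 × 0.05 × 0.015 = 0.0000825
Normalizing constant = 0.02519592.
Largest term belongs to Coastal, so Coastal is most probable.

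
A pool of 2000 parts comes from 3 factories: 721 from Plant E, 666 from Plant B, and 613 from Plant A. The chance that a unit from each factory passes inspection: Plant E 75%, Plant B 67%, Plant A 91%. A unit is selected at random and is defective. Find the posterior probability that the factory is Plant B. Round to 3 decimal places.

Taking complements, P(defective | each) = Plant E 0.25, Plant B 0.33, Plant A 0.09.
By Bayes' rule, posterior ∝ prior × likelihood:
  Plant E: 0.3605 × 0.25 = 0.090125
  Plant B: 0.333 × 0.33 = 0.10989
  Plant A: 0.3065 × 0.09 = 0.027585
Normalizing constant = 0.2276.
P(Plant B | evidence) = 0.10989 / 0.2276 ≈ 0.483.

0.483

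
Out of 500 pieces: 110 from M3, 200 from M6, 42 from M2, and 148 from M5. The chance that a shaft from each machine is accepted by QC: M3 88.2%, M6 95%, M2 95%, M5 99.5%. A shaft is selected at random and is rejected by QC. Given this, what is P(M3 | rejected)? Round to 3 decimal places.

Taking complements, P(rejected | each) = M3 0.118, M6 0.05, M2 0.05, M5 0.005.
Compute prior × likelihood for every hypothesis:
  M3: 0.22 × 0.118 = 0.02596
  M6: 0.4 × 0.05 = 0.02
  M2: 0.084 × 0.05 = 0.0042
  M5: 0.296 × 0.005 = 0.00148
Normalizing constant = 0.05164.
P(M3 | evidence) = 0.02596 / 0.05164 ≈ 0.503.

0.503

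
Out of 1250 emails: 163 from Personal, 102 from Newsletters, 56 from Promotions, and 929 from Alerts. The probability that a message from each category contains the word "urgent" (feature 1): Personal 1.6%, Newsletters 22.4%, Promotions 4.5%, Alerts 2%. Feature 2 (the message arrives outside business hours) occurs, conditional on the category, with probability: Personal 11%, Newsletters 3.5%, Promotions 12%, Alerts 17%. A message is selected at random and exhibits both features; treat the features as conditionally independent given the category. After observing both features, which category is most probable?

Alerts

Unnormalized posteriors (prior × likelihood):
  Personal: 0.1304 × 0.016 × 0.11 = 0.000229504
  Newsletters: 0.0816 × 0.224 × 0.035 = 0.000639744
  Promotions: 0.0448 × 0.045 × 0.12 = 0.00024192
  Alerts: 0.7432 × 0.02 × 0.17 = 0.00252688
Total = 0.003638048.
Largest term belongs to Alerts, so Alerts is most probable.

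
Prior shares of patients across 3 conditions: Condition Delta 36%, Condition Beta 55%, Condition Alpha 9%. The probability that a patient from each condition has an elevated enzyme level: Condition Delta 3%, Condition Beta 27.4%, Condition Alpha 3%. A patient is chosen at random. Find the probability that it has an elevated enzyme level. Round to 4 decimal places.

Unnormalized posteriors (prior × likelihood):
  Condition Delta: 0.36 × 0.03 = 0.0108
  Condition Beta: 0.55 × 0.274 = 0.1507
  Condition Alpha: 0.09 × 0.03 = 0.0027
P(elevated) = 0.0108 + 0.1507 + 0.0027 = 0.1642 → 0.1642.

0.1642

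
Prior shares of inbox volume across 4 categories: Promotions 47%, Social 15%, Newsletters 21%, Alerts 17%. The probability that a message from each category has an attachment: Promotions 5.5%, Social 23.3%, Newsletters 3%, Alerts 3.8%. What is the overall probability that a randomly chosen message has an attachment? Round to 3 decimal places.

0.074

Compute prior × likelihood for every hypothesis:
  Promotions: 0.47 × 0.055 = 0.02585
  Social: 0.15 × 0.233 = 0.03495
  Newsletters: 0.21 × 0.03 = 0.0063
  Alerts: 0.17 × 0.038 = 0.00646
P(attachment) = 0.02585 + 0.03495 + 0.0063 + 0.00646 = 0.07356 → 0.074.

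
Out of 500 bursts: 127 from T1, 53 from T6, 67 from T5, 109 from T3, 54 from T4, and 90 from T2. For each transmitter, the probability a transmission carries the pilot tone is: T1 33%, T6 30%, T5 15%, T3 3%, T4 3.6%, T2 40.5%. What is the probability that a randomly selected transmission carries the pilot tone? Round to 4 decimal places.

0.2190

Prior × likelihood for each hypothesis:
  T1: 0.254 × 0.33 = 0.08382
  T6: 0.106 × 0.3 = 0.0318
  T5: 0.134 × 0.15 = 0.0201
  T3: 0.218 × 0.03 = 0.00654
  T4: 0.108 × 0.036 = 0.003888
  T2: 0.18 × 0.405 = 0.0729
P(pilot) = 0.08382 + 0.0318 + 0.0201 + 0.00654 + 0.003888 + 0.0729 = 0.219048 → 0.2190.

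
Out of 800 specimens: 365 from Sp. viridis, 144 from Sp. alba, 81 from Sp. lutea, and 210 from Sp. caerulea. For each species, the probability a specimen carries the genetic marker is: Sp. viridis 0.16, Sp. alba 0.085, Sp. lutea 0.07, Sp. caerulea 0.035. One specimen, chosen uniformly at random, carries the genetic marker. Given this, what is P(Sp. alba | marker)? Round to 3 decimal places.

Prior × likelihood for each hypothesis:
  Sp. viridis: 0.45625 × 0.16 = 0.073
  Sp. alba: 0.18 × 0.085 = 0.0153
  Sp. lutea: 0.10125 × 0.07 = 0.0070875
  Sp. caerulea: 0.2625 × 0.035 = 0.0091875
Sum = 0.104575.
P(Sp. alba | evidence) = 0.0153 / 0.104575 ≈ 0.146.

0.146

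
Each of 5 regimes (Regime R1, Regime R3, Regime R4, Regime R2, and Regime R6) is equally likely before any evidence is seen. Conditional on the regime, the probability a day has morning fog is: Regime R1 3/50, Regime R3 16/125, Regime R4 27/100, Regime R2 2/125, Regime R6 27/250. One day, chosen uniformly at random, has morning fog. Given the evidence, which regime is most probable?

Since the prior is uniform, the posterior is proportional to the likelihood:
  Regime R1: 0.06
  Regime R3: 0.128
  Regime R4: 0.27
  Regime R2: 0.016
  Regime R6: 0.108
Sum = 0.582.
Largest term belongs to Regime R4, so Regime R4 is most probable.

Regime R4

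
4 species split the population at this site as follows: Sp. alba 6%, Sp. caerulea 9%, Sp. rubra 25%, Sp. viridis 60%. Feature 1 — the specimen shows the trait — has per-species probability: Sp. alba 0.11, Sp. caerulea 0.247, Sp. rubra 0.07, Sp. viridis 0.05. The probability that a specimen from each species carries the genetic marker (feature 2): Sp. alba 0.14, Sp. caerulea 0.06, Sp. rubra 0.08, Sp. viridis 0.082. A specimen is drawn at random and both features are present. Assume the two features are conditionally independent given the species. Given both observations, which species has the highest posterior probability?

Sp. viridis

Unnormalized posteriors (prior × likelihood):
  Sp. alba: 0.06 × 0.11 × 0.14 = 0.000924
  Sp. caerulea: 0.09 × 0.247 × 0.06 = 0.0013338
  Sp. rubra: 0.25 × 0.07 × 0.08 = 0.0014
  Sp. viridis: 0.6 × 0.05 × 0.082 = 0.00246
Normalizing constant = 0.0061178.
Largest term belongs to Sp. viridis, so Sp. viridis is most probable.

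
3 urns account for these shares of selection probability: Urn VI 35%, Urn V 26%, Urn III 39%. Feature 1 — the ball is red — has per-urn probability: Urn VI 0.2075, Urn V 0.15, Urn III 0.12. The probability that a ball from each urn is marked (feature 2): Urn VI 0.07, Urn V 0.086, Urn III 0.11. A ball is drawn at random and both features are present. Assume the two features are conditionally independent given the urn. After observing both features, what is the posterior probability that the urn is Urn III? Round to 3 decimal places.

By Bayes' rule, posterior ∝ prior × likelihood:
  Urn VI: 0.35 × 0.2075 × 0.07 = 0.00508375
  Urn V: 0.26 × 0.15 × 0.086 = 0.003354
  Urn III: 0.39 × 0.12 × 0.11 = 0.005148
Sum = 0.01358575.
P(Urn III | evidence) = 0.005148 / 0.01358575 ≈ 0.379.

0.379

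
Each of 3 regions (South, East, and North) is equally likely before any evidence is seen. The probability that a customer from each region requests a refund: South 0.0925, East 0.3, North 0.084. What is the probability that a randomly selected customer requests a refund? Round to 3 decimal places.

Since the prior is uniform, the posterior is proportional to the likelihood:
  South: 0.0925
  East: 0.3
  North: 0.084
P(refund) = (1/3) × (0.0925 + 0.3 + 0.084) = 0.4765/3 ≈ 0.159.

0.159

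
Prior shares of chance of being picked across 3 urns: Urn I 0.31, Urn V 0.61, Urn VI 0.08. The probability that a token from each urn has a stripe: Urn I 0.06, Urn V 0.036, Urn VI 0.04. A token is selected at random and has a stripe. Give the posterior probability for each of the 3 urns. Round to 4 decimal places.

Urn I 0.4250, Urn V 0.5018, Urn VI 0.0731

Prior × likelihood for each hypothesis:
  Urn I: 0.31 × 0.06 = 0.0186
  Urn V: 0.61 × 0.036 = 0.02196
  Urn VI: 0.08 × 0.04 = 0.0032
Normalizing constant = 0.04376.
P(Urn I | striped) = 0.0186/0.04376 ≈ 0.4250
P(Urn V | striped) = 0.02196/0.04376 ≈ 0.5018
P(Urn VI | striped) = 0.0032/0.04376 ≈ 0.0731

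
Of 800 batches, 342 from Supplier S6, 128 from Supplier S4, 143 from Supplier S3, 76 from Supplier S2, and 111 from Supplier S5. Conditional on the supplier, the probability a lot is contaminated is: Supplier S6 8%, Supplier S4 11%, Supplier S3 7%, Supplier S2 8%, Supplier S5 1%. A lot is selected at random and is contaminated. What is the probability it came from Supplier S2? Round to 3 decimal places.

0.104

Prior × likelihood for each hypothesis:
  Supplier S6: 0.4275 × 0.08 = 0.0342
  Supplier S4: 0.16 × 0.11 = 0.0176
  Supplier S3: 0.17875 × 0.07 = 0.0125125
  Supplier S2: 0.095 × 0.08 = 0.0076
  Supplier S5: 0.13875 × 0.01 = 0.0013875
Total = 0.0733.
P(Supplier S2 | evidence) = 0.0076 / 0.0733 ≈ 0.104.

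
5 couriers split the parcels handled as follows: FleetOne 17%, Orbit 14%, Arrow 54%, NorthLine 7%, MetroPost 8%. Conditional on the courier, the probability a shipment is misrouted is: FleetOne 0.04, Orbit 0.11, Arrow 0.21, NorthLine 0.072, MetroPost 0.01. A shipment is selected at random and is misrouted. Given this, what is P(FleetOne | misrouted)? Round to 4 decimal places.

0.0481

Unnormalized posteriors (prior × likelihood):
  FleetOne: 0.17 × 0.04 = 0.0068
  Orbit: 0.14 × 0.11 = 0.0154
  Arrow: 0.54 × 0.21 = 0.1134
  NorthLine: 0.07 × 0.072 = 0.00504
  MetroPost: 0.08 × 0.01 = 0.0008
Normalizing constant = 0.14144.
P(FleetOne | evidence) = 0.0068 / 0.14144 ≈ 0.0481.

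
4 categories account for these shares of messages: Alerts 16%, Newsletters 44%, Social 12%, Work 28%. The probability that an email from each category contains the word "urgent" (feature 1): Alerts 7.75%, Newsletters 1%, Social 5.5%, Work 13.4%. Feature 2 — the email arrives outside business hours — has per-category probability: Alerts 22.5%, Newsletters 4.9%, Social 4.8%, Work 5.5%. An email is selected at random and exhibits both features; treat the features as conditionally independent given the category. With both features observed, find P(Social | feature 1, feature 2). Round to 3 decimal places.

0.059

By Bayes' rule, posterior ∝ prior × likelihood:
  Alerts: 0.16 × 0.0775 × 0.225 = 0.00279
  Newsletters: 0.44 × 0.01 × 0.049 = 0.0002156
  Social: 0.12 × 0.055 × 0.048 = 0.0003168
  Work: 0.28 × 0.134 × 0.055 = 0.0020636
Sum = 0.005386.
P(Social | evidence) = 0.0003168 / 0.005386 ≈ 0.059.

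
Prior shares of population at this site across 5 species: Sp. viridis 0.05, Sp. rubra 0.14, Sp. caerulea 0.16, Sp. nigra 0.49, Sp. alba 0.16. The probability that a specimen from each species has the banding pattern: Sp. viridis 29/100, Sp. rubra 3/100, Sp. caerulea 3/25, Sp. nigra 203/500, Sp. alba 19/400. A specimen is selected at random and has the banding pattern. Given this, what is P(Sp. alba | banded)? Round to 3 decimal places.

Compute prior × likelihood for every hypothesis:
  Sp. viridis: 0.05 × 0.29 = 0.0145
  Sp. rubra: 0.14 × 0.03 = 0.0042
  Sp. caerulea: 0.16 × 0.12 = 0.0192
  Sp. nigra: 0.49 × 0.406 = 0.19894
  Sp. alba: 0.16 × 0.0475 = 0.0076
Normalizing constant = 0.24444.
P(Sp. alba | evidence) = 0.0076 / 0.24444 ≈ 0.031.

0.031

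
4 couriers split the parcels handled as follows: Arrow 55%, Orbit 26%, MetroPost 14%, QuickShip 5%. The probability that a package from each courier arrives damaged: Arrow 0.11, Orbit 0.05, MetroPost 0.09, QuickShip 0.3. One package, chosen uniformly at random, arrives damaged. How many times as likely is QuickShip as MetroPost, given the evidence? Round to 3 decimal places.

1.190

Unnormalized posteriors (prior × likelihood):
  Arrow: 0.55 × 0.11 = 0.0605
  Orbit: 0.26 × 0.05 = 0.013
  MetroPost: 0.14 × 0.09 = 0.0126
  QuickShip: 0.05 × 0.3 = 0.015
Total = 0.1011.
The ratio is 0.015 / 0.0126 (the normalizer cancels) = 1.190.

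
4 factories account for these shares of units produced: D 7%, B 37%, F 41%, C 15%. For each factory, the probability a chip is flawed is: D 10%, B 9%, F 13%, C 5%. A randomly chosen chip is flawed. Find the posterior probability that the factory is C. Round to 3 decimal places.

Prior × likelihood for each hypothesis:
  D: 0.07 × 0.1 = 0.007
  B: 0.37 × 0.09 = 0.0333
  F: 0.41 × 0.13 = 0.0533
  C: 0.15 × 0.05 = 0.0075
Normalizing constant = 0.1011.
P(C | evidence) = 0.0075 / 0.1011 ≈ 0.074.

0.074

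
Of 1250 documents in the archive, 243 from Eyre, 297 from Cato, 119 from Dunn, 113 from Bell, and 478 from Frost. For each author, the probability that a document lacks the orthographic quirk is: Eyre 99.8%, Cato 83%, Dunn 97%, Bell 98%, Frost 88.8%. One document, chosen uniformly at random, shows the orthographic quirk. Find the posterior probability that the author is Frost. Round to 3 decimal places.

Taking complements, P(quirk | each) = Eyre 0.002, Cato 0.17, Dunn 0.03, Bell 0.02, Frost 0.112.
By Bayes' rule, posterior ∝ prior × likelihood:
  Eyre: 0.1944 × 0.002 = 0.0003888
  Cato: 0.2376 × 0.17 = 0.040392
  Dunn: 0.0952 × 0.03 = 0.002856
  Bell: 0.0904 × 0.02 = 0.001808
  Frost: 0.3824 × 0.112 = 0.0428288
Normalizing constant = 0.0882736.
P(Frost | evidence) = 0.0428288 / 0.0882736 ≈ 0.485.

0.485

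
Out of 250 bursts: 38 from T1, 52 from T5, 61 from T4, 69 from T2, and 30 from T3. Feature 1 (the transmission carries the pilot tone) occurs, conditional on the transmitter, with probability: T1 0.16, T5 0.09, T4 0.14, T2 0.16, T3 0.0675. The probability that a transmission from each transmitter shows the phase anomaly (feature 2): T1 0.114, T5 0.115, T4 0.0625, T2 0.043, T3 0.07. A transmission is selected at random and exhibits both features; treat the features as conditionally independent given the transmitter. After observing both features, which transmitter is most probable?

By Bayes' rule, posterior ∝ prior × likelihood:
  T1: 0.152 × 0.16 × 0.114 = 0.00277248
  T5: 0.208 × 0.09 × 0.115 = 0.0021528
  T4: 0.244 × 0.14 × 0.0625 = 0.002135
  T2: 0.276 × 0.16 × 0.043 = 0.00189888
  T3: 0.12 × 0.0675 × 0.07 = 0.000567
Sum = 0.00952616.
Largest term belongs to T1, so T1 is most probable.

T1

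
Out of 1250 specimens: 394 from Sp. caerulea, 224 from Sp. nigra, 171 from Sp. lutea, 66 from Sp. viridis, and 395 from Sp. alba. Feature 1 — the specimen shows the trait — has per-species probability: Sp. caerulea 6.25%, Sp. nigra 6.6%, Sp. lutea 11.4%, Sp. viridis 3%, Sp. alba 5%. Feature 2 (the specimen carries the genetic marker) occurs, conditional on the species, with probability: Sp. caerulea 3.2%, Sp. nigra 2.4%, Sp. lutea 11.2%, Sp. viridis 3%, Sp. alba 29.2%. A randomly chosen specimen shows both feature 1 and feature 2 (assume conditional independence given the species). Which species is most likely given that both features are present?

Sp. alba

Prior × likelihood for each hypothesis:
  Sp. caerulea: 0.3152 × 0.0625 × 0.032 = 0.0006304
  Sp. nigra: 0.1792 × 0.066 × 0.024 = 0.0002838528
  Sp. lutea: 0.1368 × 0.114 × 0.112 = 0.0017466624
  Sp. viridis: 0.0528 × 0.03 × 0.03 = 0.00004752
  Sp. alba: 0.316 × 0.05 × 0.292 = 0.0046136
Normalizing constant = 0.0073220352.
Largest term belongs to Sp. alba, so Sp. alba is most probable.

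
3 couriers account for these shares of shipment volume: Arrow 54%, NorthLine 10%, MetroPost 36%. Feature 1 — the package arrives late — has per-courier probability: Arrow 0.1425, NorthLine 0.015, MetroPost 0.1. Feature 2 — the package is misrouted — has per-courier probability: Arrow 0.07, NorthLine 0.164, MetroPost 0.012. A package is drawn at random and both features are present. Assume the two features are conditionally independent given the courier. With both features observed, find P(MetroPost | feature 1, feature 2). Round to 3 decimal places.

0.071

Compute prior × likelihood for every hypothesis:
  Arrow: 0.54 × 0.1425 × 0.07 = 0.0053865
  NorthLine: 0.1 × 0.015 × 0.164 = 0.000246
  MetroPost: 0.36 × 0.1 × 0.012 = 0.000432
Total = 0.0060645.
P(MetroPost | evidence) = 0.000432 / 0.0060645 ≈ 0.071.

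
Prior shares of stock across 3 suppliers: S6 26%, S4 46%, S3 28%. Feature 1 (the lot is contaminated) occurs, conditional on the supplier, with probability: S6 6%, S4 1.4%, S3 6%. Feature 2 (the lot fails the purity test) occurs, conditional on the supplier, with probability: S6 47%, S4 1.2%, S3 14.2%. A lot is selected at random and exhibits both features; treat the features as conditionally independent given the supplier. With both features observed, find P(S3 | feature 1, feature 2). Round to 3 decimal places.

Compute prior × likelihood for every hypothesis:
  S6: 0.26 × 0.06 × 0.47 = 0.007332
  S4: 0.46 × 0.014 × 0.012 = 0.00007728
  S3: 0.28 × 0.06 × 0.142 = 0.0023856
Total = 0.00979488.
P(S3 | evidence) = 0.0023856 / 0.00979488 ≈ 0.244.

0.244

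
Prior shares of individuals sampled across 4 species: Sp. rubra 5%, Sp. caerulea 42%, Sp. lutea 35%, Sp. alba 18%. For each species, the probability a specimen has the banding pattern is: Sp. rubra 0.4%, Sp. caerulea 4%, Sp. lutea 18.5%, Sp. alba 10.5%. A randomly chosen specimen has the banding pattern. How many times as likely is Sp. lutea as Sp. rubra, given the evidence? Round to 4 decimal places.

By Bayes' rule, posterior ∝ prior × likelihood:
  Sp. rubra: 0.05 × 0.004 = 0.0002
  Sp. caerulea: 0.42 × 0.04 = 0.0168
  Sp. lutea: 0.35 × 0.185 = 0.06475
  Sp. alba: 0.18 × 0.105 = 0.0189
Sum = 0.10065.
The ratio is 0.06475 / 0.0002 (the normalizer cancels) = 323.7500.

323.7500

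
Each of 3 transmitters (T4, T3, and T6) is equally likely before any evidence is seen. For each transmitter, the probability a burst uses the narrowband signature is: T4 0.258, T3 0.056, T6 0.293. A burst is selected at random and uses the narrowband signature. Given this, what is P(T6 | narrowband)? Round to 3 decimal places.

0.483

With a uniform prior (1/3 each), posterior ∝ likelihood:
  T4: 0.258
  T3: 0.056
  T6: 0.293
Sum = 0.607.
P(T6 | evidence) = 0.293 / 0.607 ≈ 0.483.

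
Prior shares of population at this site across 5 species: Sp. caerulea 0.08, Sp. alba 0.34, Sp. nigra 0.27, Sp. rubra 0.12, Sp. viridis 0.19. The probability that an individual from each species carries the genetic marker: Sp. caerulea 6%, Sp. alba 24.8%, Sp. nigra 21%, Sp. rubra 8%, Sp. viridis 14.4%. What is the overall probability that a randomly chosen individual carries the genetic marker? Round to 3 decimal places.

Compute prior × likelihood for every hypothesis:
  Sp. caerulea: 0.08 × 0.06 = 0.0048
  Sp. alba: 0.34 × 0.248 = 0.08432
  Sp. nigra: 0.27 × 0.21 = 0.0567
  Sp. rubra: 0.12 × 0.08 = 0.0096
  Sp. viridis: 0.19 × 0.144 = 0.02736
P(marker) = 0.0048 + 0.08432 + 0.0567 + 0.0096 + 0.02736 = 0.18278 → 0.183.

0.183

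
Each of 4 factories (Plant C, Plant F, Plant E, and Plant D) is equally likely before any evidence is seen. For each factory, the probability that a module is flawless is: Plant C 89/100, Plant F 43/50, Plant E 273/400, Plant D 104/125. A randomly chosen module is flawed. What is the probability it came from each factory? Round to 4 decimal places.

Plant C 0.1496, Plant F 0.1903, Plant E 0.4317, Plant D 0.2284

Taking complements, P(flawed | each) = Plant C 0.11, Plant F 0.14, Plant E 0.3175, Plant D 0.168.
Since the prior is uniform, the posterior is proportional to the likelihood:
  Plant C: 0.11
  Plant F: 0.14
  Plant E: 0.3175
  Plant D: 0.168
Total = 0.7355.
P(Plant C | flawed) = 0.11/0.7355 ≈ 0.1496
P(Plant F | flawed) = 0.14/0.7355 ≈ 0.1903
P(Plant E | flawed) = 0.3175/0.7355 ≈ 0.4317
P(Plant D | flawed) = 0.168/0.7355 ≈ 0.2284
(Check: 0.1496+0.1903+0.4317+0.2284 = 1.0000.)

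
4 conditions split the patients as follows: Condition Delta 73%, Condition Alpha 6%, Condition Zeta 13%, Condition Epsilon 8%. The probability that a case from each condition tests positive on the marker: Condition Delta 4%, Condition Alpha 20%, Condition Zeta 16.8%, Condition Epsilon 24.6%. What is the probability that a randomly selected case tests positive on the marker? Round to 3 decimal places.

0.083

Unnormalized posteriors (prior × likelihood):
  Condition Delta: 0.73 × 0.04 = 0.0292
  Condition Alpha: 0.06 × 0.2 = 0.012
  Condition Zeta: 0.13 × 0.168 = 0.02184
  Condition Epsilon: 0.08 × 0.246 = 0.01968
P(marker-positive) = 0.0292 + 0.012 + 0.02184 + 0.01968 = 0.08272 → 0.083.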